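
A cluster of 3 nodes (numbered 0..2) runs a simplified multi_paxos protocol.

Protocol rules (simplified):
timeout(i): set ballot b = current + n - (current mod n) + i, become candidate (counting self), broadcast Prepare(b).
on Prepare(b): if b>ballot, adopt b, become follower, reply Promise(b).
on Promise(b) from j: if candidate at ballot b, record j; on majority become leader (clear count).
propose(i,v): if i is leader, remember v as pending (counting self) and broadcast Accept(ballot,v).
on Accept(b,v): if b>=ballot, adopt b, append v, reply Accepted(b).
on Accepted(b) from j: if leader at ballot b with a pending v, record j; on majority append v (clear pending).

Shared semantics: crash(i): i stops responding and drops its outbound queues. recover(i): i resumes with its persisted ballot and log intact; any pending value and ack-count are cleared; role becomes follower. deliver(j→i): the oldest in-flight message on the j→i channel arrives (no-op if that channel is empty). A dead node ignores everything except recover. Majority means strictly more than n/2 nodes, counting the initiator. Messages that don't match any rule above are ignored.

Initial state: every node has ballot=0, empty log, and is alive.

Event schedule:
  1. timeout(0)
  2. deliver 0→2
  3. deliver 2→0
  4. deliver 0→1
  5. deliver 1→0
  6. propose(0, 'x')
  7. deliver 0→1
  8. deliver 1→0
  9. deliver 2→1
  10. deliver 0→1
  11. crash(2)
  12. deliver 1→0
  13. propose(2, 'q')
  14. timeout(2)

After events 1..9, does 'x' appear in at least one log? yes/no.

step 1 timeout(0): 0={cand,b=3,log=-}
step 2 deliver 0→2: 2={foll,b=3,log=-}
step 3 deliver 2→0: 0={lead,b=3,log=-}
step 4 deliver 0→1: 1={foll,b=3,log=-}
step 5 deliver 1→0: —
step 6 propose(0,'x'): —
step 7 deliver 0→1: 1={foll,b=3,log=x}
step 8 deliver 1→0: 0={lead,b=3,log=x}
step 9 deliver 2→1: —

yes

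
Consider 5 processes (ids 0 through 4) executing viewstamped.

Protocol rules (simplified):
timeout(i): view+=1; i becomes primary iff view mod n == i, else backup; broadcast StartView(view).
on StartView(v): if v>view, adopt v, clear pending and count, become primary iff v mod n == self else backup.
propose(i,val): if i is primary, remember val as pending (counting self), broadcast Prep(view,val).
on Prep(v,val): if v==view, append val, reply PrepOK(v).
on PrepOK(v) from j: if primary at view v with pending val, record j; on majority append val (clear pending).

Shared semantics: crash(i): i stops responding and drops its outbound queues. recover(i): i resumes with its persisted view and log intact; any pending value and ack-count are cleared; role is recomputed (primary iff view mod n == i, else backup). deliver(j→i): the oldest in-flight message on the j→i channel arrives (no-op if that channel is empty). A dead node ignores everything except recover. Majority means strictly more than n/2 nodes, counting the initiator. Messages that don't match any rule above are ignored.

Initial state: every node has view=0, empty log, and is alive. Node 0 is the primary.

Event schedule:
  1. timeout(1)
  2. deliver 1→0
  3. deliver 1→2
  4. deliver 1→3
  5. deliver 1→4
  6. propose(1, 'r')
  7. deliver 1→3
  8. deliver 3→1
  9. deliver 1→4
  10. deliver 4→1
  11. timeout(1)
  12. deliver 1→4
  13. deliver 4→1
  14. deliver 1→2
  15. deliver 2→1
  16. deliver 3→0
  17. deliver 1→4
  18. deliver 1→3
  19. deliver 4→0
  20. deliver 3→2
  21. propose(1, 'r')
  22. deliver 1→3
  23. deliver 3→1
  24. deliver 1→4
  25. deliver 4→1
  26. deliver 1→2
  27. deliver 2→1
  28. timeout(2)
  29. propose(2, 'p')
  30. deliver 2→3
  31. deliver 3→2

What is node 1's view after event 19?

2

[1] timeout(1) → N1(prim v1 [-])
[2] deliver 1→0 → N0(back v1 [-])
[3] deliver 1→2 → N2(back v1 [-])
[4] deliver 1→3 → N3(back v1 [-])
[5] deliver 1→4 → N4(back v1 [-])
[6] propose(1,'r') → ∅
[7] deliver 1→3 → N3(back v1 [r])
[8] deliver 3→1 → ∅
[9] deliver 1→4 → N4(back v1 [r])
[10] deliver 4→1 → N1(prim v1 [r])
[11] timeout(1) → N1(back v2 [r])
[12] deliver 1→4 → N4(back v2 [r])
[13] deliver 4→1 → ∅
[14] deliver 1→2 → N2(back v1 [r])
[15] deliver 2→1 → ∅
[16] deliver 3→0 → ∅
[17] deliver 1→4 → ∅
[18] deliver 1→3 → N3(back v2 [r])
[19] deliver 4→0 → ∅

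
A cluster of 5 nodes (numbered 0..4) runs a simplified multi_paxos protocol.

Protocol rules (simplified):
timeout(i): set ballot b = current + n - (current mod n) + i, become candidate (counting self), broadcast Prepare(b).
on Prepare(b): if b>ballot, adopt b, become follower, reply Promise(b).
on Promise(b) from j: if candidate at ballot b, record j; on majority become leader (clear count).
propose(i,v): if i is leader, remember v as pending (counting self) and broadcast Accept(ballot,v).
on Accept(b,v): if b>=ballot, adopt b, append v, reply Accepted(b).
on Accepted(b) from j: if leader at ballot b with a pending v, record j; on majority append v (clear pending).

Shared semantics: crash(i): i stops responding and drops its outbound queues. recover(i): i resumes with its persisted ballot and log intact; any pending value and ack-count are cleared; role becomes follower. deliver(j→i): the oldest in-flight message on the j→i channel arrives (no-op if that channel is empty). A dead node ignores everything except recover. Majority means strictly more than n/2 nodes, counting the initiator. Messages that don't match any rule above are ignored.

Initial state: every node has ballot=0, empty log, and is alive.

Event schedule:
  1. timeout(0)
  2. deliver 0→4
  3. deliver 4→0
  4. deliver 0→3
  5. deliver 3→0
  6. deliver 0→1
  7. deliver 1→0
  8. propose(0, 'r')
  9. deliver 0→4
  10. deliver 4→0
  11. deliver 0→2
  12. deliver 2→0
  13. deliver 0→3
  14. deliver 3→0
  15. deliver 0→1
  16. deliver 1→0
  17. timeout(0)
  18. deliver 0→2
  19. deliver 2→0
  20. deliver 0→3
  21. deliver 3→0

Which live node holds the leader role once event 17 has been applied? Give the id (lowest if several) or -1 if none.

-1

after 1 — timeout(0): n0:cand/b5/[-]
after 2 — deliver 0→4: n4:foll/b5/[-]
after 3 — deliver 4→0: ·
after 4 — deliver 0→3: n3:foll/b5/[-]
after 5 — deliver 3→0: n0:lead/b5/[-]
after 6 — deliver 0→1: n1:foll/b5/[-]
after 7 — deliver 1→0: ·
after 8 — propose(0,'r'): ·
after 9 — deliver 0→4: n4:foll/b5/[r]
after 10 — deliver 4→0: ·
after 11 — deliver 0→2: n2:foll/b5/[-]
after 12 — deliver 2→0: ·
after 13 — deliver 0→3: n3:foll/b5/[r]
after 14 — deliver 3→0: n0:lead/b5/[r]
after 15 — deliver 0→1: n1:foll/b5/[r]
after 16 — deliver 1→0: ·
after 17 — timeout(0): n0:cand/b10/[r]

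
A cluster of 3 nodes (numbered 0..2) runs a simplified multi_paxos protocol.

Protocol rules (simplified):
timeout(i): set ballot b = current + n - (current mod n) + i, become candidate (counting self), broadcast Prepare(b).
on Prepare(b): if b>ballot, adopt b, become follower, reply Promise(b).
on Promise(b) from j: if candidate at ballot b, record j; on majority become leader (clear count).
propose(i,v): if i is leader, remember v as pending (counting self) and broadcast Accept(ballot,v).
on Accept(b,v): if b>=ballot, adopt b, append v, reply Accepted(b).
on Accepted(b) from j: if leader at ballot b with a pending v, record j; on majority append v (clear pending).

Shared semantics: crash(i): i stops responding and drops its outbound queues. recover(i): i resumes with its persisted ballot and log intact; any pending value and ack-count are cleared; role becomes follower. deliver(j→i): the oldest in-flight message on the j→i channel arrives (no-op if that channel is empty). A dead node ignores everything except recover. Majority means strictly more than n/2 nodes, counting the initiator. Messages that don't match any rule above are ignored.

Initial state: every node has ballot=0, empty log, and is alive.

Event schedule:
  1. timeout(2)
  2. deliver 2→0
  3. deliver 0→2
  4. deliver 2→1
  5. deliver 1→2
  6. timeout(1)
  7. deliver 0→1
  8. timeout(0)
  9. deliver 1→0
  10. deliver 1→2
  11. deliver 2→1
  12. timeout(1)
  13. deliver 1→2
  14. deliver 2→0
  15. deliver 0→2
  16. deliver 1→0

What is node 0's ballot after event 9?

7

after 1 — timeout(2): n2:cand/b5/[-]
after 2 — deliver 2→0: n0:foll/b5/[-]
after 3 — deliver 0→2: n2:lead/b5/[-]
after 4 — deliver 2→1: n1:foll/b5/[-]
after 5 — deliver 1→2: ·
after 6 — timeout(1): n1:cand/b7/[-]
after 7 — deliver 0→1: ·
after 8 — timeout(0): n0:cand/b6/[-]
after 9 — deliver 1→0: n0:foll/b7/[-]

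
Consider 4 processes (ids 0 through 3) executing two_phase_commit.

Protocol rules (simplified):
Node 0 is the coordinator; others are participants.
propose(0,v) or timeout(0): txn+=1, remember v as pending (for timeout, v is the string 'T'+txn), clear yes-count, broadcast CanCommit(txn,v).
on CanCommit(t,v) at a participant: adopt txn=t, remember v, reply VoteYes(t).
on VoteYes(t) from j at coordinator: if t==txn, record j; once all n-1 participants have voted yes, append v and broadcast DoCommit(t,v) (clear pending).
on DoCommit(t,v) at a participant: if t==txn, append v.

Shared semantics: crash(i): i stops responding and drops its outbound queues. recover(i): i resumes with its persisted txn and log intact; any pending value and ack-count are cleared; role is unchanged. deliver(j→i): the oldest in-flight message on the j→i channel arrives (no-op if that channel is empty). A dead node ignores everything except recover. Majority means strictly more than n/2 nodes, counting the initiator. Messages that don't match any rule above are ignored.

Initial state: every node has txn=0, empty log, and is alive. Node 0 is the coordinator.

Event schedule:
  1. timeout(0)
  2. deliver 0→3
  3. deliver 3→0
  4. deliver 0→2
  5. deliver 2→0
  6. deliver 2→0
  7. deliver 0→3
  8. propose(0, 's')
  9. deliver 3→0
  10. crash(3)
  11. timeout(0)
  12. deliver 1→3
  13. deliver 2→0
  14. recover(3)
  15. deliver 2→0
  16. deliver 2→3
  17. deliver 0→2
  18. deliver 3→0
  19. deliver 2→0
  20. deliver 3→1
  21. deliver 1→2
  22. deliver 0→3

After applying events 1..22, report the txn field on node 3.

2

1. timeout(0):  <0:coor t1 ->
2. deliver 0→3:  <3:part t1 ->
3. deliver 3→0:  nop
4. deliver 0→2:  <2:part t1 ->
5. deliver 2→0:  nop
6. deliver 2→0:  nop
7. deliver 0→3:  nop
8. propose(0,'s'):  <0:coor t2 ->
9. deliver 3→0:  nop
10. crash(3):  <3:✗part t1 ->
11. timeout(0):  <0:coor t3 ->
12. deliver 1→3:  nop
13. deliver 2→0:  nop
14. recover(3):  <3:part t1 ->
15. deliver 2→0:  nop
16. deliver 2→3:  nop
17. deliver 0→2:  <2:part t2 ->
18. deliver 3→0:  nop
19. deliver 2→0:  nop
20. deliver 3→1:  nop
21. deliver 1→2:  nop
22. deliver 0→3:  <3:part t2 ->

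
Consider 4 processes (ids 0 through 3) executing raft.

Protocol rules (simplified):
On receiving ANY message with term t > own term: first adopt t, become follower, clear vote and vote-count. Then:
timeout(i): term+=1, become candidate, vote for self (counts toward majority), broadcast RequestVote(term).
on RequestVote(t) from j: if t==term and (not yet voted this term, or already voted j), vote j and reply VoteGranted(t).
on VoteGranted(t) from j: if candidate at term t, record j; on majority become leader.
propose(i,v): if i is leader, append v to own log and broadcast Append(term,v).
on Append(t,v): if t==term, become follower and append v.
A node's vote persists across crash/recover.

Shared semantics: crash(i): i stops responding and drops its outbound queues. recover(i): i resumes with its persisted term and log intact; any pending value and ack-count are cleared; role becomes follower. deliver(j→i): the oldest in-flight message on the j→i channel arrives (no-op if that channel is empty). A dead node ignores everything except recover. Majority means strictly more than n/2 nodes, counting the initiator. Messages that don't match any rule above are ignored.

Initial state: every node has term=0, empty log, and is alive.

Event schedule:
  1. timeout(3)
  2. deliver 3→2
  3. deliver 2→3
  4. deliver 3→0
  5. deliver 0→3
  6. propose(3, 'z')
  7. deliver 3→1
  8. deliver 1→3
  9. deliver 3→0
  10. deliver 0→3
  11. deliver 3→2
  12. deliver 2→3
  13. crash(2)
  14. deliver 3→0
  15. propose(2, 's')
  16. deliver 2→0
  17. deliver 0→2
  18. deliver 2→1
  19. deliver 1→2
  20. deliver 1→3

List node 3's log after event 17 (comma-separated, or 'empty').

step 1 timeout(3): 3={cand,t=1,log=-}
step 2 deliver 3→2: 2={foll,t=1,log=-}
step 3 deliver 2→3: —
step 4 deliver 3→0: 0={foll,t=1,log=-}
step 5 deliver 0→3: 3={lead,t=1,log=-}
step 6 propose(3,'z'): 3={lead,t=1,log=z}
step 7 deliver 3→1: 1={foll,t=1,log=-}
step 8 deliver 1→3: —
step 9 deliver 3→0: 0={foll,t=1,log=z}
step 10 deliver 0→3: —
step 11 deliver 3→2: 2={foll,t=1,log=z}
step 12 deliver 2→3: —
step 13 crash(2): 2={✗foll,t=1,log=z}
step 14 deliver 3→0: —
step 15 propose(2,'s'): —
step 16 deliver 2→0: —
step 17 deliver 0→2: —

z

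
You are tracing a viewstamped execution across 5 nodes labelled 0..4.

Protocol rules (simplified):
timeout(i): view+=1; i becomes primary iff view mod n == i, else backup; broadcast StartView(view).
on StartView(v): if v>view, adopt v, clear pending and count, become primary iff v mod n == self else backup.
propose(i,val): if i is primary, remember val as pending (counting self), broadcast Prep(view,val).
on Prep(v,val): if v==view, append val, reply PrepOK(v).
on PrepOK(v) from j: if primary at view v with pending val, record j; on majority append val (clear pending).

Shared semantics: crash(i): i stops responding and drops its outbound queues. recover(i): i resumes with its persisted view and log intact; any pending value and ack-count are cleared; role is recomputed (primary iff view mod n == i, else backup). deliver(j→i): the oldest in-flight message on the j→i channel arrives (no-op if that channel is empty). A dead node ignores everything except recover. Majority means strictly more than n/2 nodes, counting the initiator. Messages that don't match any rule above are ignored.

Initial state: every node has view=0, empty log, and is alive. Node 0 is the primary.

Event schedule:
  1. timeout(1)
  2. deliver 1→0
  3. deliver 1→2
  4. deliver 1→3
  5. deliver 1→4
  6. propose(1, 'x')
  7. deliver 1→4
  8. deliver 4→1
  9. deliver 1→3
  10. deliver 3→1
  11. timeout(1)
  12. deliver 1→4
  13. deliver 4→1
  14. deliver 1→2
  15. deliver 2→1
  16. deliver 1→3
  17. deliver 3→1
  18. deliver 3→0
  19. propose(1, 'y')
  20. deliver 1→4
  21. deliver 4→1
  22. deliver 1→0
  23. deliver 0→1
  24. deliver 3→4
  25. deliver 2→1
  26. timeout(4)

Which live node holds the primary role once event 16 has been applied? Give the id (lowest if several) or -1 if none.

-1

1. timeout(1):  <1:prim v1 ->
2. deliver 1→0:  <0:back v1 ->
3. deliver 1→2:  <2:back v1 ->
4. deliver 1→3:  <3:back v1 ->
5. deliver 1→4:  <4:back v1 ->
6. propose(1,'x'):  nop
7. deliver 1→4:  <4:back v1 x>
8. deliver 4→1:  nop
9. deliver 1→3:  <3:back v1 x>
10. deliver 3→1:  <1:prim v1 x>
11. timeout(1):  <1:back v2 x>
12. deliver 1→4:  <4:back v2 x>
13. deliver 4→1:  nop
14. deliver 1→2:  <2:back v1 x>
15. deliver 2→1:  nop
16. deliver 1→3:  <3:back v2 x>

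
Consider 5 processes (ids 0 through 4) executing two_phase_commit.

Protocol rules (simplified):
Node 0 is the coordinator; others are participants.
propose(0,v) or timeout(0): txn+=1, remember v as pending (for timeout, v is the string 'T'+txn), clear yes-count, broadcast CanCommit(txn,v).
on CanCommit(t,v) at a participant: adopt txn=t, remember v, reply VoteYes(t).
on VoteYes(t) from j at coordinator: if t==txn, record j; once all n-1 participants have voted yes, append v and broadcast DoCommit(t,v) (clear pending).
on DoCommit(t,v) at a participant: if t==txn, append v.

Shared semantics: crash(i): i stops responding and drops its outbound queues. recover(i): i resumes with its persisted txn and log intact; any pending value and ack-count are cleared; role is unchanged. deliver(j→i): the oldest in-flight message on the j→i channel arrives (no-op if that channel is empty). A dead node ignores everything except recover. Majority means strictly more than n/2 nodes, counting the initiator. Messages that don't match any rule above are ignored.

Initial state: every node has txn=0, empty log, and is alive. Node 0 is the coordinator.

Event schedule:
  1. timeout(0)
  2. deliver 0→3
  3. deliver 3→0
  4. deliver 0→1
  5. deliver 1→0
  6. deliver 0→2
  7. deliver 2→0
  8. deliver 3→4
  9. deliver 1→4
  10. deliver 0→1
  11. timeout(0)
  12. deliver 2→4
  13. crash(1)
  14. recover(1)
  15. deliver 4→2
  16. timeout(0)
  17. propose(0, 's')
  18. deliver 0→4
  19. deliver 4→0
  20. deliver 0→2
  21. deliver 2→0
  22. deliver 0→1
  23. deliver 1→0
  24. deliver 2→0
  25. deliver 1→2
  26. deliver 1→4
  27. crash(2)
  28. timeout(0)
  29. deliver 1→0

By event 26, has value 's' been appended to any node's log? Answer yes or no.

e1 timeout(0): 0[coor,t=1,-]
e2 deliver 0→3: 3[part,t=1,-]
e3 deliver 3→0: ·
e4 deliver 0→1: 1[part,t=1,-]
e5 deliver 1→0: ·
e6 deliver 0→2: 2[part,t=1,-]
e7 deliver 2→0: ·
e8 deliver 3→4: ·
e9 deliver 1→4: ·
e10 deliver 0→1: ·
e11 timeout(0): 0[coor,t=2,-]
e12 deliver 2→4: ·
e13 crash(1): 1[✗part,t=1,-]
e14 recover(1): 1[part,t=1,-]
e15 deliver 4→2: ·
e16 timeout(0): 0[coor,t=3,-]
e17 propose(0,'s'): 0[coor,t=4,-]
e18 deliver 0→4: 4[part,t=1,-]
e19 deliver 4→0: ·
e20 deliver 0→2: 2[part,t=2,-]
e21 deliver 2→0: ·
e22 deliver 0→1: 1[part,t=2,-]
e23 deliver 1→0: ·
e24 deliver 2→0: ·
e25 deliver 1→2: ·
e26 deliver 1→4: ·

no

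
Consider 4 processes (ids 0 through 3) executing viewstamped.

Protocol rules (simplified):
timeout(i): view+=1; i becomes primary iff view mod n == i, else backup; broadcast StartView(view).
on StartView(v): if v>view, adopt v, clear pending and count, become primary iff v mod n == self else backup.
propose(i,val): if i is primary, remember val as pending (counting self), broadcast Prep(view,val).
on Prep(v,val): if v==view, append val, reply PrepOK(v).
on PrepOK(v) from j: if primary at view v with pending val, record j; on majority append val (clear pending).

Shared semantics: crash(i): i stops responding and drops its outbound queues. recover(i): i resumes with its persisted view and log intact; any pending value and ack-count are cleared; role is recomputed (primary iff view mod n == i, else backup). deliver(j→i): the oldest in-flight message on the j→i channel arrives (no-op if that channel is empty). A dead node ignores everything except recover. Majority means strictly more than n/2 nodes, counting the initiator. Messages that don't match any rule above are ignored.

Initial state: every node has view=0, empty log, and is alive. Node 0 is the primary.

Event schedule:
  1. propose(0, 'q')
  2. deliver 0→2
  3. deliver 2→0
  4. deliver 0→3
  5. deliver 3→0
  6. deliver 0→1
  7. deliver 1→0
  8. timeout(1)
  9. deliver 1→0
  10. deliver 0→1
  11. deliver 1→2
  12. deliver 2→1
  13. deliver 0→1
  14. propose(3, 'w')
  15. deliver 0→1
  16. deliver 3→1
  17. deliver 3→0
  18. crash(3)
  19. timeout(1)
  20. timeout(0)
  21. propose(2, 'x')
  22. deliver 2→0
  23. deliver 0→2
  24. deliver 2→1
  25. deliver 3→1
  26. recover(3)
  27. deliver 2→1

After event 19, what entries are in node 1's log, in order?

[1] propose(0,'q') → ∅
[2] deliver 0→2 → N2(back v0 [q])
[3] deliver 2→0 → ∅
[4] deliver 0→3 → N3(back v0 [q])
[5] deliver 3→0 → N0(prim v0 [q])
[6] deliver 0→1 → N1(back v0 [q])
[7] deliver 1→0 → ∅
[8] timeout(1) → N1(prim v1 [q])
[9] deliver 1→0 → N0(back v1 [q])
[10] deliver 0→1 → ∅
[11] deliver 1→2 → N2(back v1 [q])
[12] deliver 2→1 → ∅
[13] deliver 0→1 → ∅
[14] propose(3,'w') → ∅
[15] deliver 0→1 → ∅
[16] deliver 3→1 → ∅
[17] deliver 3→0 → ∅
[18] crash(3) → N3(✗back v0 [q])
[19] timeout(1) → N1(back v2 [q])

q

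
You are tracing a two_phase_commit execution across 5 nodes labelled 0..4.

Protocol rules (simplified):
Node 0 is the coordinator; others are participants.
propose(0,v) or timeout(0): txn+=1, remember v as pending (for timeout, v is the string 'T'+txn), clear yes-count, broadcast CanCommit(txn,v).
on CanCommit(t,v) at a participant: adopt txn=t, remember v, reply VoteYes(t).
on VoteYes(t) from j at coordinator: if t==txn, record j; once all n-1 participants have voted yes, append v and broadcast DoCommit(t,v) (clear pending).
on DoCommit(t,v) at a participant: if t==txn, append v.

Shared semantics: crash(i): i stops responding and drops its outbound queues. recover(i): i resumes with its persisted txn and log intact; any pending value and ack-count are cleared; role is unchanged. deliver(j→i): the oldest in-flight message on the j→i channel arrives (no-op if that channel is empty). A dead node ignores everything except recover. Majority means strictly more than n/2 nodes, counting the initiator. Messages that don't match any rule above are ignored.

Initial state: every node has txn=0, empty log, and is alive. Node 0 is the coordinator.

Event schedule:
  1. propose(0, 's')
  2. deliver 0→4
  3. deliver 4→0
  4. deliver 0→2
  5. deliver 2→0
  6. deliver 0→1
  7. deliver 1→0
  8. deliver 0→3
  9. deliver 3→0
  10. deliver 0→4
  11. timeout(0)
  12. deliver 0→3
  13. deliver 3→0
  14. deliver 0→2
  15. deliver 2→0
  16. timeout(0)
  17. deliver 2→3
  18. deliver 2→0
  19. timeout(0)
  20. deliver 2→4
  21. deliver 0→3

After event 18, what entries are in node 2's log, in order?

s

step 1 propose(0,'s'): 0={coor,t=1,log=-}
step 2 deliver 0→4: 4={part,t=1,log=-}
step 3 deliver 4→0: —
step 4 deliver 0→2: 2={part,t=1,log=-}
step 5 deliver 2→0: —
step 6 deliver 0→1: 1={part,t=1,log=-}
step 7 deliver 1→0: —
step 8 deliver 0→3: 3={part,t=1,log=-}
step 9 deliver 3→0: 0={coor,t=1,log=s}
step 10 deliver 0→4: 4={part,t=1,log=s}
step 11 timeout(0): 0={coor,t=2,log=s}
step 12 deliver 0→3: 3={part,t=1,log=s}
step 13 deliver 3→0: —
step 14 deliver 0→2: 2={part,t=1,log=s}
step 15 deliver 2→0: —
step 16 timeout(0): 0={coor,t=3,log=s}
step 17 deliver 2→3: —
step 18 deliver 2→0: —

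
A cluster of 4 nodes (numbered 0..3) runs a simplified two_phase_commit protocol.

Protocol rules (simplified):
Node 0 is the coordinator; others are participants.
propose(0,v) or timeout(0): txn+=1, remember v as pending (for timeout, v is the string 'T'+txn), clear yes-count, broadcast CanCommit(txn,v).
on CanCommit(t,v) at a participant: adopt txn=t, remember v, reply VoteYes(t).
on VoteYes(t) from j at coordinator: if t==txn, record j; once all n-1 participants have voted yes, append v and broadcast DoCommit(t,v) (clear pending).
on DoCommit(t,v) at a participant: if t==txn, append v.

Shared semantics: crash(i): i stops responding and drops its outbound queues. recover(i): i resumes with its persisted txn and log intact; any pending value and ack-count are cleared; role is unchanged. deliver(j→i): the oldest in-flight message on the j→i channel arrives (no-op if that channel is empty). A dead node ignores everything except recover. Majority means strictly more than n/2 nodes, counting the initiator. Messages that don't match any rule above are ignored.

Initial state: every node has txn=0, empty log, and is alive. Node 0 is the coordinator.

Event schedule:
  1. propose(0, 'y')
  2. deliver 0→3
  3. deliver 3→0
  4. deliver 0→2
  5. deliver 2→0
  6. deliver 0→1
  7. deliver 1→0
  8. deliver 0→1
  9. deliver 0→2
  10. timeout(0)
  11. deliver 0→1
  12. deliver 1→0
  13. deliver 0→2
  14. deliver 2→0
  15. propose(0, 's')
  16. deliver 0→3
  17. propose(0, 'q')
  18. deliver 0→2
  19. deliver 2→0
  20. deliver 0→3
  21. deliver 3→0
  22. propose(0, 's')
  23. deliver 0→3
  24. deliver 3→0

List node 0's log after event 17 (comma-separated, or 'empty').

after 1 — propose(0,'y'): n0:coor/t1/[-]
after 2 — deliver 0→3: n3:part/t1/[-]
after 3 — deliver 3→0: ·
after 4 — deliver 0→2: n2:part/t1/[-]
after 5 — deliver 2→0: ·
after 6 — deliver 0→1: n1:part/t1/[-]
after 7 — deliver 1→0: n0:coor/t1/[y]
after 8 — deliver 0→1: n1:part/t1/[y]
after 9 — deliver 0→2: n2:part/t1/[y]
after 10 — timeout(0): n0:coor/t2/[y]
after 11 — deliver 0→1: n1:part/t2/[y]
after 12 — deliver 1→0: ·
after 13 — deliver 0→2: n2:part/t2/[y]
after 14 — deliver 2→0: ·
after 15 — propose(0,'s'): n0:coor/t3/[y]
after 16 — deliver 0→3: n3:part/t1/[y]
after 17 — propose(0,'q'): n0:coor/t4/[y]

y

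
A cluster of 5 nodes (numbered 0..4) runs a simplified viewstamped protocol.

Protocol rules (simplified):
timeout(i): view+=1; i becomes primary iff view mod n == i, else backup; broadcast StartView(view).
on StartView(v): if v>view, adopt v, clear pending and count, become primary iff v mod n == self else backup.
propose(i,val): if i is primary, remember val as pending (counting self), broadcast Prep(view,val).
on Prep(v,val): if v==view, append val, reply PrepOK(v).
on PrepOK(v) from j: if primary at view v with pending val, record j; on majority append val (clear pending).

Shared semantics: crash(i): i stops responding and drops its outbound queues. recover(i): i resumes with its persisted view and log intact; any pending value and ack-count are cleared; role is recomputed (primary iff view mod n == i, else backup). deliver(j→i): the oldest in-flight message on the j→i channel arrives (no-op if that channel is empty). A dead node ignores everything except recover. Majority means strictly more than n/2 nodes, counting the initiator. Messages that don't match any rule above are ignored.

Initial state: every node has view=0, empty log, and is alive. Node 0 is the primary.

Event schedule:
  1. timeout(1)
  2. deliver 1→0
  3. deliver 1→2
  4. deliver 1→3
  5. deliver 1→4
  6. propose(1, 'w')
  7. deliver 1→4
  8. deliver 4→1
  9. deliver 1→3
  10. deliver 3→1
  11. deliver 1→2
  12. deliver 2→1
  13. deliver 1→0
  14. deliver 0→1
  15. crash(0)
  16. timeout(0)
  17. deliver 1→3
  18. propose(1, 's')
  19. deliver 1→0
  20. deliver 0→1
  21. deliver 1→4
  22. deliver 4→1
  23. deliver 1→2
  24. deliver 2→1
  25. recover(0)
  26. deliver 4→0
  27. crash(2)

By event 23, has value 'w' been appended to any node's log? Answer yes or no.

1. timeout(1):  <1:prim v1 ->
2. deliver 1→0:  <0:back v1 ->
3. deliver 1→2:  <2:back v1 ->
4. deliver 1→3:  <3:back v1 ->
5. deliver 1→4:  <4:back v1 ->
6. propose(1,'w'):  nop
7. deliver 1→4:  <4:back v1 w>
8. deliver 4→1:  nop
9. deliver 1→3:  <3:back v1 w>
10. deliver 3→1:  <1:prim v1 w>
11. deliver 1→2:  <2:back v1 w>
12. deliver 2→1:  nop
13. deliver 1→0:  <0:back v1 w>
14. deliver 0→1:  nop
15. crash(0):  <0:✗back v1 w>
16. timeout(0):  nop
17. deliver 1→3:  nop
18. propose(1,'s'):  nop
19. deliver 1→0:  nop
20. deliver 0→1:  nop
21. deliver 1→4:  <4:back v1 w,s>
22. deliver 4→1:  nop
23. deliver 1→2:  <2:back v1 w,s>

yes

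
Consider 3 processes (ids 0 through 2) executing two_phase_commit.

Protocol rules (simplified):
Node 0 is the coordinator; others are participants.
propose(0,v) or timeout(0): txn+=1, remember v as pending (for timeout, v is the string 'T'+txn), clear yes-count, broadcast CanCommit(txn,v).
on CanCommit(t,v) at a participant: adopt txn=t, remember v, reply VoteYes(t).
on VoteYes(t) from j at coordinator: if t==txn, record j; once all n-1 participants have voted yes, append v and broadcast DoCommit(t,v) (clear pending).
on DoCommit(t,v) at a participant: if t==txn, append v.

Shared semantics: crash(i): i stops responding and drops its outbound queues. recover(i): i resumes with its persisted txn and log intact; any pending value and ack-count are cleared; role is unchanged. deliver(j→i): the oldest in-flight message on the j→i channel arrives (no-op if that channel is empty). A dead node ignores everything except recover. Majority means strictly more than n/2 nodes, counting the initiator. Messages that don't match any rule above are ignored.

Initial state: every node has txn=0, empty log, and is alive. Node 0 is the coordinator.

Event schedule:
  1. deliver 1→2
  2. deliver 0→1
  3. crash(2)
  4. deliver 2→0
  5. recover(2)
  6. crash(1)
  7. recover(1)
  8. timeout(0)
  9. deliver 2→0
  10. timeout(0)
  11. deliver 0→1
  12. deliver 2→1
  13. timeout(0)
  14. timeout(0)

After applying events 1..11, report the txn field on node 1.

1

after 1 — deliver 1→2: ·
after 2 — deliver 0→1: ·
after 3 — crash(2): n2:✗part/t0/[-]
after 4 — deliver 2→0: ·
after 5 — recover(2): n2:part/t0/[-]
after 6 — crash(1): n1:✗part/t0/[-]
after 7 — recover(1): n1:part/t0/[-]
after 8 — timeout(0): n0:coor/t1/[-]
after 9 — deliver 2→0: ·
after 10 — timeout(0): n0:coor/t2/[-]
after 11 — deliver 0→1: n1:part/t1/[-]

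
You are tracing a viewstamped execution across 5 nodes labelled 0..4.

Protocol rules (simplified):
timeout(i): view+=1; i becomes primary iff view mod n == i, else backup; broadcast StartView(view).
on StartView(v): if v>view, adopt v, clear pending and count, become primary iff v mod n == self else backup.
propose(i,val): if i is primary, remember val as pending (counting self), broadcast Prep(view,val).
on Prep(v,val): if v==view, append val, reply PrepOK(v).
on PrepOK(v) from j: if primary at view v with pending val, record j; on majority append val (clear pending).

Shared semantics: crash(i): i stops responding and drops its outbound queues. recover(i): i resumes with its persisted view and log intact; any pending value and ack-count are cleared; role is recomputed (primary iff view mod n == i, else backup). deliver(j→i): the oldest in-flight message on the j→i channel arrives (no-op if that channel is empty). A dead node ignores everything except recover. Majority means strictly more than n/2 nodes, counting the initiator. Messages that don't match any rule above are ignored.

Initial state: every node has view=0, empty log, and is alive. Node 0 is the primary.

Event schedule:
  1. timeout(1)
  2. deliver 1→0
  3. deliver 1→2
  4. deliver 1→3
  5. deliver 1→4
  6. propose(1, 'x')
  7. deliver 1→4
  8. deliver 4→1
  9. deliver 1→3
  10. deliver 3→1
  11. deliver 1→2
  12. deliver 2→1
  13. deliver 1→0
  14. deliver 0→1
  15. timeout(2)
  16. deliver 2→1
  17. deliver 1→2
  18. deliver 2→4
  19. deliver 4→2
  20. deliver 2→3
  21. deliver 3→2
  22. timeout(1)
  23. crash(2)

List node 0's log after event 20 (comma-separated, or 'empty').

[1] timeout(1) → N1(prim v1 [-])
[2] deliver 1→0 → N0(back v1 [-])
[3] deliver 1→2 → N2(back v1 [-])
[4] deliver 1→3 → N3(back v1 [-])
[5] deliver 1→4 → N4(back v1 [-])
[6] propose(1,'x') → ∅
[7] deliver 1→4 → N4(back v1 [x])
[8] deliver 4→1 → ∅
[9] deliver 1→3 → N3(back v1 [x])
[10] deliver 3→1 → N1(prim v1 [x])
[11] deliver 1→2 → N2(back v1 [x])
[12] deliver 2→1 → ∅
[13] deliver 1→0 → N0(back v1 [x])
[14] deliver 0→1 → ∅
[15] timeout(2) → N2(prim v2 [x])
[16] deliver 2→1 → N1(back v2 [x])
[17] deliver 1→2 → ∅
[18] deliver 2→4 → N4(back v2 [x])
[19] deliver 4→2 → ∅
[20] deliver 2→3 → N3(back v2 [x])

x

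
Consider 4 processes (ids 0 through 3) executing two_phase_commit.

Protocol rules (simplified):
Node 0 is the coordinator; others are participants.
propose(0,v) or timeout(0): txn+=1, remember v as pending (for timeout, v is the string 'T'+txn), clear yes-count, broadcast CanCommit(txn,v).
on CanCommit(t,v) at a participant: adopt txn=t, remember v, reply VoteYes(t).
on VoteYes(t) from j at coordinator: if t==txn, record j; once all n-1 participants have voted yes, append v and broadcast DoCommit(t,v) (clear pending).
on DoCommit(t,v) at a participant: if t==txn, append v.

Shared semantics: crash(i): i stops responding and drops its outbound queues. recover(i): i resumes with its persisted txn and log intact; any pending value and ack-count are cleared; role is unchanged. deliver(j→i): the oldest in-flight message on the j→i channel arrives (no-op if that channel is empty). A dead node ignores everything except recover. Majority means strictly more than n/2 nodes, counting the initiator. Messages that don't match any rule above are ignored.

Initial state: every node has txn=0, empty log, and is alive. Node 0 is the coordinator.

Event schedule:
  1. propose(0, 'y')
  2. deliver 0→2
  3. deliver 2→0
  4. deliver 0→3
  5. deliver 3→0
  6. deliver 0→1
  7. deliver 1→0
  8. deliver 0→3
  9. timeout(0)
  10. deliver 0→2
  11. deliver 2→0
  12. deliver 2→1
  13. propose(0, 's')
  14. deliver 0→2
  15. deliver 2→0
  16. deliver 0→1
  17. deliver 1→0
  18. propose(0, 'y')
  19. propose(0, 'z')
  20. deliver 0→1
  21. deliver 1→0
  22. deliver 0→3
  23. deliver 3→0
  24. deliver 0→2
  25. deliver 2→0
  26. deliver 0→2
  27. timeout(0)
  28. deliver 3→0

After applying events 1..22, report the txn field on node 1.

2

1. propose(0,'y'):  <0:coor t1 ->
2. deliver 0→2:  <2:part t1 ->
3. deliver 2→0:  nop
4. deliver 0→3:  <3:part t1 ->
5. deliver 3→0:  nop
6. deliver 0→1:  <1:part t1 ->
7. deliver 1→0:  <0:coor t1 y>
8. deliver 0→3:  <3:part t1 y>
9. timeout(0):  <0:coor t2 y>
10. deliver 0→2:  <2:part t1 y>
11. deliver 2→0:  nop
12. deliver 2→1:  nop
13. propose(0,'s'):  <0:coor t3 y>
14. deliver 0→2:  <2:part t2 y>
15. deliver 2→0:  nop
16. deliver 0→1:  <1:part t1 y>
17. deliver 1→0:  nop
18. propose(0,'y'):  <0:coor t4 y>
19. propose(0,'z'):  <0:coor t5 y>
20. deliver 0→1:  <1:part t2 y>
21. deliver 1→0:  nop
22. deliver 0→3:  <3:part t2 y>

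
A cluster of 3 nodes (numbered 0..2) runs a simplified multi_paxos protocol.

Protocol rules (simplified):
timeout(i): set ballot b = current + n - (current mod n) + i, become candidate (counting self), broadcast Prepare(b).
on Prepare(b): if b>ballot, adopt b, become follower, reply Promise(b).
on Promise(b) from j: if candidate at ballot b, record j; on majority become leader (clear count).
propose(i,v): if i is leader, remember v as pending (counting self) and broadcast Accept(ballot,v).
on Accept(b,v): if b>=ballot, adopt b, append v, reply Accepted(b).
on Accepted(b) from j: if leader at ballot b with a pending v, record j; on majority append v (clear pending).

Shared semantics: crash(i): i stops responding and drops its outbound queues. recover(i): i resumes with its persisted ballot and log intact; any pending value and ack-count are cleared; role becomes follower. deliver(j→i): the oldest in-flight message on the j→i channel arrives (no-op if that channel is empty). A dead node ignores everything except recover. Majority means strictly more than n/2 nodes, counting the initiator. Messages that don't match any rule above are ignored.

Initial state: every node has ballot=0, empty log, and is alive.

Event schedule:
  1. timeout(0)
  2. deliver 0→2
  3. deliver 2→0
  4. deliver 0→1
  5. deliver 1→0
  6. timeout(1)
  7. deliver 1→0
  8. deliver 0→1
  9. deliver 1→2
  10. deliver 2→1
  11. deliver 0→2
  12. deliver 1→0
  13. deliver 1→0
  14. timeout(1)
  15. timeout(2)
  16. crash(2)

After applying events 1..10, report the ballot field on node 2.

7

e1 timeout(0): 0[cand,b=3,-]
e2 deliver 0→2: 2[foll,b=3,-]
e3 deliver 2→0: 0[lead,b=3,-]
e4 deliver 0→1: 1[foll,b=3,-]
e5 deliver 1→0: ·
e6 timeout(1): 1[cand,b=7,-]
e7 deliver 1→0: 0[foll,b=7,-]
e8 deliver 0→1: 1[lead,b=7,-]
e9 deliver 1→2: 2[foll,b=7,-]
e10 deliver 2→1: ·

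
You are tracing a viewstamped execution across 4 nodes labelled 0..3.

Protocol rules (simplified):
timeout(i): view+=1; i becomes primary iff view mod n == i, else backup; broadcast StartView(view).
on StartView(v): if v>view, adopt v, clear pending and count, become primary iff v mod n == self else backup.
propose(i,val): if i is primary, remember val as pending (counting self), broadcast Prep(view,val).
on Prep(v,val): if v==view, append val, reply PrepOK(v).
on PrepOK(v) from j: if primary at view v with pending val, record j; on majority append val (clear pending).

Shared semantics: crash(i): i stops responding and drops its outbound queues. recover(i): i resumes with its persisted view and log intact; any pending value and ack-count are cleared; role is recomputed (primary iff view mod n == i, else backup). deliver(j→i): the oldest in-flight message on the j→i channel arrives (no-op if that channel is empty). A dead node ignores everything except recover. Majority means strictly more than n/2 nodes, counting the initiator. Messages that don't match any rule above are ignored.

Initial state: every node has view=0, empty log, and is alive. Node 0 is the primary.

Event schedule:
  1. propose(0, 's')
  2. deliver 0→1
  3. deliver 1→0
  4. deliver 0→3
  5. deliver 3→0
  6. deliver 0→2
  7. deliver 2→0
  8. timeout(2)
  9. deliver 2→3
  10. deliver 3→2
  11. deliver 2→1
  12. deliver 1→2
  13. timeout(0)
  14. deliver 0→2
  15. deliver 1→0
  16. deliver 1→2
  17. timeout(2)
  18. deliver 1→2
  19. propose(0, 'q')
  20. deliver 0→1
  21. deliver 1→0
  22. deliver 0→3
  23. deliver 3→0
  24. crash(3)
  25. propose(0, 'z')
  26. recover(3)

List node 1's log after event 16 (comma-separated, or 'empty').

s

e1 propose(0,'s'): ·
e2 deliver 0→1: 1[back,v=0,s]
e3 deliver 1→0: ·
e4 deliver 0→3: 3[back,v=0,s]
e5 deliver 3→0: 0[prim,v=0,s]
e6 deliver 0→2: 2[back,v=0,s]
e7 deliver 2→0: ·
e8 timeout(2): 2[back,v=1,s]
e9 deliver 2→3: 3[back,v=1,s]
e10 deliver 3→2: ·
e11 deliver 2→1: 1[prim,v=1,s]
e12 deliver 1→2: ·
e13 timeout(0): 0[back,v=1,s]
e14 deliver 0→2: ·
e15 deliver 1→0: ·
e16 deliver 1→2: ·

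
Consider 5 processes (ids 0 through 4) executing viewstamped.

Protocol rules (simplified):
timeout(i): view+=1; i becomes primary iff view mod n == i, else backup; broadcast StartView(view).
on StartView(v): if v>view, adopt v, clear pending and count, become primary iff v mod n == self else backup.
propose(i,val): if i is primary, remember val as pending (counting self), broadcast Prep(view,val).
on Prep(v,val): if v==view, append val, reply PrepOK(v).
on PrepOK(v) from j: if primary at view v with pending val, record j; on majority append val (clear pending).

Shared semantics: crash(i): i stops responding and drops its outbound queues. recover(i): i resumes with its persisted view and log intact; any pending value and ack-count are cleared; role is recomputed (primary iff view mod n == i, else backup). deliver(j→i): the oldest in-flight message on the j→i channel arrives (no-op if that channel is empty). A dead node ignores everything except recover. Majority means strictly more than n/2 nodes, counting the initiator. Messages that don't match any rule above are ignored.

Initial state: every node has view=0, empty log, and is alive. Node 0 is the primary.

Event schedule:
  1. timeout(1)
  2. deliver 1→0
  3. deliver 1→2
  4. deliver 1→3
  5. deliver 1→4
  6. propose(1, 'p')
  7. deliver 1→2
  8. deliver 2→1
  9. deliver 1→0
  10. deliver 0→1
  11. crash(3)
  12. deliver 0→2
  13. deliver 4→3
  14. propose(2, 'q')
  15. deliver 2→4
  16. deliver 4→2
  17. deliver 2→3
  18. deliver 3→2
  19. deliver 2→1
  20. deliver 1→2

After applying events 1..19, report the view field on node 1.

1

1. timeout(1):  <1:prim v1 ->
2. deliver 1→0:  <0:back v1 ->
3. deliver 1→2:  <2:back v1 ->
4. deliver 1→3:  <3:back v1 ->
5. deliver 1→4:  <4:back v1 ->
6. propose(1,'p'):  nop
7. deliver 1→2:  <2:back v1 p>
8. deliver 2→1:  nop
9. deliver 1→0:  <0:back v1 p>
10. deliver 0→1:  <1:prim v1 p>
11. crash(3):  <3:✗back v1 ->
12. deliver 0→2:  nop
13. deliver 4→3:  nop
14. propose(2,'q'):  nop
15. deliver 2→4:  nop
16. deliver 4→2:  nop
17. deliver 2→3:  nop
18. deliver 3→2:  nop
19. deliver 2→1:  nop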